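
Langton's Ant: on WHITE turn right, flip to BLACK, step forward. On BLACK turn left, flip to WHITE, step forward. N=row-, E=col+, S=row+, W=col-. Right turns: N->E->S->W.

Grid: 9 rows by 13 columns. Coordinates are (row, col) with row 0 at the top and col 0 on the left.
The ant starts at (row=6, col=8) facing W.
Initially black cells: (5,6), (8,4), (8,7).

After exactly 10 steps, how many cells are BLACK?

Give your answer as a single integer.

Step 1: on WHITE (6,8): turn R to N, flip to black, move to (5,8). |black|=4
Step 2: on WHITE (5,8): turn R to E, flip to black, move to (5,9). |black|=5
Step 3: on WHITE (5,9): turn R to S, flip to black, move to (6,9). |black|=6
Step 4: on WHITE (6,9): turn R to W, flip to black, move to (6,8). |black|=7
Step 5: on BLACK (6,8): turn L to S, flip to white, move to (7,8). |black|=6
Step 6: on WHITE (7,8): turn R to W, flip to black, move to (7,7). |black|=7
Step 7: on WHITE (7,7): turn R to N, flip to black, move to (6,7). |black|=8
Step 8: on WHITE (6,7): turn R to E, flip to black, move to (6,8). |black|=9
Step 9: on WHITE (6,8): turn R to S, flip to black, move to (7,8). |black|=10
Step 10: on BLACK (7,8): turn L to E, flip to white, move to (7,9). |black|=9

Answer: 9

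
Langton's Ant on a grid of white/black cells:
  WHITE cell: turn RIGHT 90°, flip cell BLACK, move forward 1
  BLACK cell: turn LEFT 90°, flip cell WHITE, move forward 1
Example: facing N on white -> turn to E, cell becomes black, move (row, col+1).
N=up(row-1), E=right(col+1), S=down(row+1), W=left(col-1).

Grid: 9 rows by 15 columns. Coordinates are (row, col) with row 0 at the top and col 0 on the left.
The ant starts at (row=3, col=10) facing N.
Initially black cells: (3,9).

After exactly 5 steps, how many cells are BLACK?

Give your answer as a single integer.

Step 1: on WHITE (3,10): turn R to E, flip to black, move to (3,11). |black|=2
Step 2: on WHITE (3,11): turn R to S, flip to black, move to (4,11). |black|=3
Step 3: on WHITE (4,11): turn R to W, flip to black, move to (4,10). |black|=4
Step 4: on WHITE (4,10): turn R to N, flip to black, move to (3,10). |black|=5
Step 5: on BLACK (3,10): turn L to W, flip to white, move to (3,9). |black|=4

Answer: 4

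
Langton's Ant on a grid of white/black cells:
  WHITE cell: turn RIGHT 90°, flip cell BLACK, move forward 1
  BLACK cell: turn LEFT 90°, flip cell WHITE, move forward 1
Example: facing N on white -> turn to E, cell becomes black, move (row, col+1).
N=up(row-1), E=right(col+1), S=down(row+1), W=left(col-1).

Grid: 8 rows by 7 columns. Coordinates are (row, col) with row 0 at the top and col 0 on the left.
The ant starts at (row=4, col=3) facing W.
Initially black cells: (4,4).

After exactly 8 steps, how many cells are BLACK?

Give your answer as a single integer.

Answer: 7

Derivation:
Step 1: on WHITE (4,3): turn R to N, flip to black, move to (3,3). |black|=2
Step 2: on WHITE (3,3): turn R to E, flip to black, move to (3,4). |black|=3
Step 3: on WHITE (3,4): turn R to S, flip to black, move to (4,4). |black|=4
Step 4: on BLACK (4,4): turn L to E, flip to white, move to (4,5). |black|=3
Step 5: on WHITE (4,5): turn R to S, flip to black, move to (5,5). |black|=4
Step 6: on WHITE (5,5): turn R to W, flip to black, move to (5,4). |black|=5
Step 7: on WHITE (5,4): turn R to N, flip to black, move to (4,4). |black|=6
Step 8: on WHITE (4,4): turn R to E, flip to black, move to (4,5). |black|=7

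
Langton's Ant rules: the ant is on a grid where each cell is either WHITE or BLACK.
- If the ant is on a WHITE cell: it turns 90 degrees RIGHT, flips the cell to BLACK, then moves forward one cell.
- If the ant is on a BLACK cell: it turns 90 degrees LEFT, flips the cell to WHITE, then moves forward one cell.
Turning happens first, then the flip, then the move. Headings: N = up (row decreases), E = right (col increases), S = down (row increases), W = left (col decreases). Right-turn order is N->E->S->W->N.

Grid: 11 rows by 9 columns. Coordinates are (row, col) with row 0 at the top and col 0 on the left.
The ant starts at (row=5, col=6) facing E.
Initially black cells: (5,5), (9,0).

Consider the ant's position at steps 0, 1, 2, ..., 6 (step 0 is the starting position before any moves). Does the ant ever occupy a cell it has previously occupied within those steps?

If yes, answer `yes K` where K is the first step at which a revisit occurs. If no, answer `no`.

Answer: no

Derivation:
Step 1: on WHITE (5,6): turn R to S, flip to black, move to (6,6). |black|=3 — new cell
Step 2: on WHITE (6,6): turn R to W, flip to black, move to (6,5). |black|=4 — new cell
Step 3: on WHITE (6,5): turn R to N, flip to black, move to (5,5). |black|=5 — new cell
Step 4: on BLACK (5,5): turn L to W, flip to white, move to (5,4). |black|=4 — new cell
Step 5: on WHITE (5,4): turn R to N, flip to black, move to (4,4). |black|=5 — new cell
Step 6: on WHITE (4,4): turn R to E, flip to black, move to (4,5). |black|=6 — new cell
No revisit within 6 steps.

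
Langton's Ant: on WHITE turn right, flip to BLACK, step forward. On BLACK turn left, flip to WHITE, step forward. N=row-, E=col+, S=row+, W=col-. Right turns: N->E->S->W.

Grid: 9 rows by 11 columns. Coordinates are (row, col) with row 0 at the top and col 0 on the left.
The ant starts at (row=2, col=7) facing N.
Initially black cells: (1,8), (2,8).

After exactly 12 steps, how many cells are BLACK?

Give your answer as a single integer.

Step 1: on WHITE (2,7): turn R to E, flip to black, move to (2,8). |black|=3
Step 2: on BLACK (2,8): turn L to N, flip to white, move to (1,8). |black|=2
Step 3: on BLACK (1,8): turn L to W, flip to white, move to (1,7). |black|=1
Step 4: on WHITE (1,7): turn R to N, flip to black, move to (0,7). |black|=2
Step 5: on WHITE (0,7): turn R to E, flip to black, move to (0,8). |black|=3
Step 6: on WHITE (0,8): turn R to S, flip to black, move to (1,8). |black|=4
Step 7: on WHITE (1,8): turn R to W, flip to black, move to (1,7). |black|=5
Step 8: on BLACK (1,7): turn L to S, flip to white, move to (2,7). |black|=4
Step 9: on BLACK (2,7): turn L to E, flip to white, move to (2,8). |black|=3
Step 10: on WHITE (2,8): turn R to S, flip to black, move to (3,8). |black|=4
Step 11: on WHITE (3,8): turn R to W, flip to black, move to (3,7). |black|=5
Step 12: on WHITE (3,7): turn R to N, flip to black, move to (2,7). |black|=6

Answer: 6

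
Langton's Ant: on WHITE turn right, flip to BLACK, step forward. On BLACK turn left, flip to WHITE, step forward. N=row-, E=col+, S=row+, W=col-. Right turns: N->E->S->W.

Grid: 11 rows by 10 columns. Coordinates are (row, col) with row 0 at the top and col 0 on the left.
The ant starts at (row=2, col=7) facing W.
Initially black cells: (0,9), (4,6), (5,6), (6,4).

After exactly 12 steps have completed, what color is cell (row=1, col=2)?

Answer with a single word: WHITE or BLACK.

Step 1: on WHITE (2,7): turn R to N, flip to black, move to (1,7). |black|=5
Step 2: on WHITE (1,7): turn R to E, flip to black, move to (1,8). |black|=6
Step 3: on WHITE (1,8): turn R to S, flip to black, move to (2,8). |black|=7
Step 4: on WHITE (2,8): turn R to W, flip to black, move to (2,7). |black|=8
Step 5: on BLACK (2,7): turn L to S, flip to white, move to (3,7). |black|=7
Step 6: on WHITE (3,7): turn R to W, flip to black, move to (3,6). |black|=8
Step 7: on WHITE (3,6): turn R to N, flip to black, move to (2,6). |black|=9
Step 8: on WHITE (2,6): turn R to E, flip to black, move to (2,7). |black|=10
Step 9: on WHITE (2,7): turn R to S, flip to black, move to (3,7). |black|=11
Step 10: on BLACK (3,7): turn L to E, flip to white, move to (3,8). |black|=10
Step 11: on WHITE (3,8): turn R to S, flip to black, move to (4,8). |black|=11
Step 12: on WHITE (4,8): turn R to W, flip to black, move to (4,7). |black|=12

Answer: WHITE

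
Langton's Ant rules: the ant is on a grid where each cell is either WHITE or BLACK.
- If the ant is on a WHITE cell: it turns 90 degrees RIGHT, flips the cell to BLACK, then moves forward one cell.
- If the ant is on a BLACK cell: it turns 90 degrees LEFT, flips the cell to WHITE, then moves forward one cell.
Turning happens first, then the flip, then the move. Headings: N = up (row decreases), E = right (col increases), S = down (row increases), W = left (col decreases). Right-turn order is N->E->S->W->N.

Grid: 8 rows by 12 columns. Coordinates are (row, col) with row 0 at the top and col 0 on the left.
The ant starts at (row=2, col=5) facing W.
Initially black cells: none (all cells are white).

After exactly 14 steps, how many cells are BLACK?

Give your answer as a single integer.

Answer: 10

Derivation:
Step 1: on WHITE (2,5): turn R to N, flip to black, move to (1,5). |black|=1
Step 2: on WHITE (1,5): turn R to E, flip to black, move to (1,6). |black|=2
Step 3: on WHITE (1,6): turn R to S, flip to black, move to (2,6). |black|=3
Step 4: on WHITE (2,6): turn R to W, flip to black, move to (2,5). |black|=4
Step 5: on BLACK (2,5): turn L to S, flip to white, move to (3,5). |black|=3
Step 6: on WHITE (3,5): turn R to W, flip to black, move to (3,4). |black|=4
Step 7: on WHITE (3,4): turn R to N, flip to black, move to (2,4). |black|=5
Step 8: on WHITE (2,4): turn R to E, flip to black, move to (2,5). |black|=6
Step 9: on WHITE (2,5): turn R to S, flip to black, move to (3,5). |black|=7
Step 10: on BLACK (3,5): turn L to E, flip to white, move to (3,6). |black|=6
Step 11: on WHITE (3,6): turn R to S, flip to black, move to (4,6). |black|=7
Step 12: on WHITE (4,6): turn R to W, flip to black, move to (4,5). |black|=8
Step 13: on WHITE (4,5): turn R to N, flip to black, move to (3,5). |black|=9
Step 14: on WHITE (3,5): turn R to E, flip to black, move to (3,6). |black|=10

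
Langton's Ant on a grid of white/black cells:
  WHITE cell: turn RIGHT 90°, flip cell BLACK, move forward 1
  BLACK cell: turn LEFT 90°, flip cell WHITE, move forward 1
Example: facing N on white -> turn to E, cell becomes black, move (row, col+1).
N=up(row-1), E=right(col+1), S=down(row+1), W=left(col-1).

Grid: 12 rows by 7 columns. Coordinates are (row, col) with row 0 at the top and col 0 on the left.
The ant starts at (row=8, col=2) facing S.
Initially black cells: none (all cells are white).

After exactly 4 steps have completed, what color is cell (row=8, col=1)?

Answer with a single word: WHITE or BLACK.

Step 1: on WHITE (8,2): turn R to W, flip to black, move to (8,1). |black|=1
Step 2: on WHITE (8,1): turn R to N, flip to black, move to (7,1). |black|=2
Step 3: on WHITE (7,1): turn R to E, flip to black, move to (7,2). |black|=3
Step 4: on WHITE (7,2): turn R to S, flip to black, move to (8,2). |black|=4

Answer: BLACK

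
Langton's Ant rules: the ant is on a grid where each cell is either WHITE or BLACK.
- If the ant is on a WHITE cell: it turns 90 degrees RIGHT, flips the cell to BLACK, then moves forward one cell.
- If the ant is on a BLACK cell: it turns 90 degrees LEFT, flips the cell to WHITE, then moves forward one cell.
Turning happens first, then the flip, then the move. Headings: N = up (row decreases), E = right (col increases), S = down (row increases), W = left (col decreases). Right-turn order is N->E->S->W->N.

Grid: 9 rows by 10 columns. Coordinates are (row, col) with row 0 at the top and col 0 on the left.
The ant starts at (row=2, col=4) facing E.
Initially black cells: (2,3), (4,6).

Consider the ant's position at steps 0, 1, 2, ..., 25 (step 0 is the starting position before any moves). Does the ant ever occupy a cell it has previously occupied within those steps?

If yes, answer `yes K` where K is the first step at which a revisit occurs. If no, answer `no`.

Step 1: on WHITE (2,4): turn R to S, flip to black, move to (3,4). |black|=3 — new cell
Step 2: on WHITE (3,4): turn R to W, flip to black, move to (3,3). |black|=4 — new cell
Step 3: on WHITE (3,3): turn R to N, flip to black, move to (2,3). |black|=5 — new cell
Step 4: on BLACK (2,3): turn L to W, flip to white, move to (2,2). |black|=4 — new cell
Step 5: on WHITE (2,2): turn R to N, flip to black, move to (1,2). |black|=5 — new cell
Step 6: on WHITE (1,2): turn R to E, flip to black, move to (1,3). |black|=6 — new cell
Step 7: on WHITE (1,3): turn R to S, flip to black, move to (2,3). |black|=7 — REVISIT

Answer: yes 7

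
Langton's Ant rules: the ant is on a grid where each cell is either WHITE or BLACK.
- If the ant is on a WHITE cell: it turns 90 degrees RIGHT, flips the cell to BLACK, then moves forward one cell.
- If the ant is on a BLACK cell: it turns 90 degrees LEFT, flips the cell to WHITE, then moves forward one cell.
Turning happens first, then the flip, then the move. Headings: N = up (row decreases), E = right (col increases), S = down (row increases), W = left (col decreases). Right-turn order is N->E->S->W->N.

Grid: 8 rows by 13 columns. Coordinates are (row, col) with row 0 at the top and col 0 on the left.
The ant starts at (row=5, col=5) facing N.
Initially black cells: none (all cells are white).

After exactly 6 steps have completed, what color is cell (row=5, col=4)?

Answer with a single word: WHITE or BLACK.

Step 1: on WHITE (5,5): turn R to E, flip to black, move to (5,6). |black|=1
Step 2: on WHITE (5,6): turn R to S, flip to black, move to (6,6). |black|=2
Step 3: on WHITE (6,6): turn R to W, flip to black, move to (6,5). |black|=3
Step 4: on WHITE (6,5): turn R to N, flip to black, move to (5,5). |black|=4
Step 5: on BLACK (5,5): turn L to W, flip to white, move to (5,4). |black|=3
Step 6: on WHITE (5,4): turn R to N, flip to black, move to (4,4). |black|=4

Answer: BLACK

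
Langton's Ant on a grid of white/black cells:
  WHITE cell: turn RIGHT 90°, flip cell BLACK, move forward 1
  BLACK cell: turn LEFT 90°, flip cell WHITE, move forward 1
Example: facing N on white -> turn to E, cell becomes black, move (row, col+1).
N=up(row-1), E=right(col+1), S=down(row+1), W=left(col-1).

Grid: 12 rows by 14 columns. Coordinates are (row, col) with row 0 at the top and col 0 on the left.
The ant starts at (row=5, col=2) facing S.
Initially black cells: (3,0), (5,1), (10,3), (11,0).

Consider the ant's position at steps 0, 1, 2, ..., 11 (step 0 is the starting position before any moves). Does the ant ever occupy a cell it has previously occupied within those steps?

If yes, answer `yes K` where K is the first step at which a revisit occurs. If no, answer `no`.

Answer: yes 5

Derivation:
Step 1: on WHITE (5,2): turn R to W, flip to black, move to (5,1). |black|=5 — new cell
Step 2: on BLACK (5,1): turn L to S, flip to white, move to (6,1). |black|=4 — new cell
Step 3: on WHITE (6,1): turn R to W, flip to black, move to (6,0). |black|=5 — new cell
Step 4: on WHITE (6,0): turn R to N, flip to black, move to (5,0). |black|=6 — new cell
Step 5: on WHITE (5,0): turn R to E, flip to black, move to (5,1). |black|=7 — REVISIT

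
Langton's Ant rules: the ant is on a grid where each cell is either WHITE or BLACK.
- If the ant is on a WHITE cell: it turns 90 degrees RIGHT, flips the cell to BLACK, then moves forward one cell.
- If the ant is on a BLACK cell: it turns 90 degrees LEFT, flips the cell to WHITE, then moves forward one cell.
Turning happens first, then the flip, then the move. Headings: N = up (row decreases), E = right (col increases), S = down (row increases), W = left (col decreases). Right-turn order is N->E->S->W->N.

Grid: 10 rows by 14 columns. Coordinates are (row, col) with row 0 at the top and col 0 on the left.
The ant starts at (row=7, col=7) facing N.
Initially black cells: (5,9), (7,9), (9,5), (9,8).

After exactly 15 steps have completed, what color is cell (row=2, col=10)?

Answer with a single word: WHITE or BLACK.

Step 1: on WHITE (7,7): turn R to E, flip to black, move to (7,8). |black|=5
Step 2: on WHITE (7,8): turn R to S, flip to black, move to (8,8). |black|=6
Step 3: on WHITE (8,8): turn R to W, flip to black, move to (8,7). |black|=7
Step 4: on WHITE (8,7): turn R to N, flip to black, move to (7,7). |black|=8
Step 5: on BLACK (7,7): turn L to W, flip to white, move to (7,6). |black|=7
Step 6: on WHITE (7,6): turn R to N, flip to black, move to (6,6). |black|=8
Step 7: on WHITE (6,6): turn R to E, flip to black, move to (6,7). |black|=9
Step 8: on WHITE (6,7): turn R to S, flip to black, move to (7,7). |black|=10
Step 9: on WHITE (7,7): turn R to W, flip to black, move to (7,6). |black|=11
Step 10: on BLACK (7,6): turn L to S, flip to white, move to (8,6). |black|=10
Step 11: on WHITE (8,6): turn R to W, flip to black, move to (8,5). |black|=11
Step 12: on WHITE (8,5): turn R to N, flip to black, move to (7,5). |black|=12
Step 13: on WHITE (7,5): turn R to E, flip to black, move to (7,6). |black|=13
Step 14: on WHITE (7,6): turn R to S, flip to black, move to (8,6). |black|=14
Step 15: on BLACK (8,6): turn L to E, flip to white, move to (8,7). |black|=13

Answer: WHITE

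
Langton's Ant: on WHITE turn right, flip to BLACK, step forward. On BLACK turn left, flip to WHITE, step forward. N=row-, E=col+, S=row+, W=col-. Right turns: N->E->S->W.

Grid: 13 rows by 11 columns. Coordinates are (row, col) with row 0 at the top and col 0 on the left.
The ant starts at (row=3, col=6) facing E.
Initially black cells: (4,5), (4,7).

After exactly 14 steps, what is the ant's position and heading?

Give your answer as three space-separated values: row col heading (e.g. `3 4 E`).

Step 1: on WHITE (3,6): turn R to S, flip to black, move to (4,6). |black|=3
Step 2: on WHITE (4,6): turn R to W, flip to black, move to (4,5). |black|=4
Step 3: on BLACK (4,5): turn L to S, flip to white, move to (5,5). |black|=3
Step 4: on WHITE (5,5): turn R to W, flip to black, move to (5,4). |black|=4
Step 5: on WHITE (5,4): turn R to N, flip to black, move to (4,4). |black|=5
Step 6: on WHITE (4,4): turn R to E, flip to black, move to (4,5). |black|=6
Step 7: on WHITE (4,5): turn R to S, flip to black, move to (5,5). |black|=7
Step 8: on BLACK (5,5): turn L to E, flip to white, move to (5,6). |black|=6
Step 9: on WHITE (5,6): turn R to S, flip to black, move to (6,6). |black|=7
Step 10: on WHITE (6,6): turn R to W, flip to black, move to (6,5). |black|=8
Step 11: on WHITE (6,5): turn R to N, flip to black, move to (5,5). |black|=9
Step 12: on WHITE (5,5): turn R to E, flip to black, move to (5,6). |black|=10
Step 13: on BLACK (5,6): turn L to N, flip to white, move to (4,6). |black|=9
Step 14: on BLACK (4,6): turn L to W, flip to white, move to (4,5). |black|=8

Answer: 4 5 W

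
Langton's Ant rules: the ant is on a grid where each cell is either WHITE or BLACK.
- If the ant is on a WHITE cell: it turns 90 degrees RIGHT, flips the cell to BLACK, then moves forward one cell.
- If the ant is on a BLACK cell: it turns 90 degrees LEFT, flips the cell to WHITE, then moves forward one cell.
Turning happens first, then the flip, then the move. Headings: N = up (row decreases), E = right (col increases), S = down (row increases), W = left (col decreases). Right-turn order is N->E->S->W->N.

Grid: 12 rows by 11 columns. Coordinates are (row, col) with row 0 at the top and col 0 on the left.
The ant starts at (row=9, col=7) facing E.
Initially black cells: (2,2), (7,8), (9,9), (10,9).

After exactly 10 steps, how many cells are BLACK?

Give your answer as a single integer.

Answer: 10

Derivation:
Step 1: on WHITE (9,7): turn R to S, flip to black, move to (10,7). |black|=5
Step 2: on WHITE (10,7): turn R to W, flip to black, move to (10,6). |black|=6
Step 3: on WHITE (10,6): turn R to N, flip to black, move to (9,6). |black|=7
Step 4: on WHITE (9,6): turn R to E, flip to black, move to (9,7). |black|=8
Step 5: on BLACK (9,7): turn L to N, flip to white, move to (8,7). |black|=7
Step 6: on WHITE (8,7): turn R to E, flip to black, move to (8,8). |black|=8
Step 7: on WHITE (8,8): turn R to S, flip to black, move to (9,8). |black|=9
Step 8: on WHITE (9,8): turn R to W, flip to black, move to (9,7). |black|=10
Step 9: on WHITE (9,7): turn R to N, flip to black, move to (8,7). |black|=11
Step 10: on BLACK (8,7): turn L to W, flip to white, move to (8,6). |black|=10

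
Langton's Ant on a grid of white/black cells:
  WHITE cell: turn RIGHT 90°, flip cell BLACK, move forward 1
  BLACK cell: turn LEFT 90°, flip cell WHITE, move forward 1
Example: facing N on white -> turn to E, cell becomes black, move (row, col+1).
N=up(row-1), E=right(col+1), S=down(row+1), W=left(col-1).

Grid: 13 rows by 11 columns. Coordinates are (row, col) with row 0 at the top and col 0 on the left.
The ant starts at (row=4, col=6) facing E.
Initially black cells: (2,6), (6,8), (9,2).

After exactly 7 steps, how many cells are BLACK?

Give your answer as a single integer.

Answer: 8

Derivation:
Step 1: on WHITE (4,6): turn R to S, flip to black, move to (5,6). |black|=4
Step 2: on WHITE (5,6): turn R to W, flip to black, move to (5,5). |black|=5
Step 3: on WHITE (5,5): turn R to N, flip to black, move to (4,5). |black|=6
Step 4: on WHITE (4,5): turn R to E, flip to black, move to (4,6). |black|=7
Step 5: on BLACK (4,6): turn L to N, flip to white, move to (3,6). |black|=6
Step 6: on WHITE (3,6): turn R to E, flip to black, move to (3,7). |black|=7
Step 7: on WHITE (3,7): turn R to S, flip to black, move to (4,7). |black|=8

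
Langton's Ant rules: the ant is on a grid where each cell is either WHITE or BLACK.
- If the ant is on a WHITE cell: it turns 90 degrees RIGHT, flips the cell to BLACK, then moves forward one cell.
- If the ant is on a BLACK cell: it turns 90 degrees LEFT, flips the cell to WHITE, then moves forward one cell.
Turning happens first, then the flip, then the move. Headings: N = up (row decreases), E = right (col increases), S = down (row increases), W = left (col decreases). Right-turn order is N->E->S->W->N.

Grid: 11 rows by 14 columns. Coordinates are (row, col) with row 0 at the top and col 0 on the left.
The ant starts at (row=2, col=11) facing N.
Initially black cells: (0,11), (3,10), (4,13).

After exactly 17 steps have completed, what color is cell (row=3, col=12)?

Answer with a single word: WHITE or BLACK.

Step 1: on WHITE (2,11): turn R to E, flip to black, move to (2,12). |black|=4
Step 2: on WHITE (2,12): turn R to S, flip to black, move to (3,12). |black|=5
Step 3: on WHITE (3,12): turn R to W, flip to black, move to (3,11). |black|=6
Step 4: on WHITE (3,11): turn R to N, flip to black, move to (2,11). |black|=7
Step 5: on BLACK (2,11): turn L to W, flip to white, move to (2,10). |black|=6
Step 6: on WHITE (2,10): turn R to N, flip to black, move to (1,10). |black|=7
Step 7: on WHITE (1,10): turn R to E, flip to black, move to (1,11). |black|=8
Step 8: on WHITE (1,11): turn R to S, flip to black, move to (2,11). |black|=9
Step 9: on WHITE (2,11): turn R to W, flip to black, move to (2,10). |black|=10
Step 10: on BLACK (2,10): turn L to S, flip to white, move to (3,10). |black|=9
Step 11: on BLACK (3,10): turn L to E, flip to white, move to (3,11). |black|=8
Step 12: on BLACK (3,11): turn L to N, flip to white, move to (2,11). |black|=7
Step 13: on BLACK (2,11): turn L to W, flip to white, move to (2,10). |black|=6
Step 14: on WHITE (2,10): turn R to N, flip to black, move to (1,10). |black|=7
Step 15: on BLACK (1,10): turn L to W, flip to white, move to (1,9). |black|=6
Step 16: on WHITE (1,9): turn R to N, flip to black, move to (0,9). |black|=7
Step 17: on WHITE (0,9): turn R to E, flip to black, move to (0,10). |black|=8

Answer: BLACK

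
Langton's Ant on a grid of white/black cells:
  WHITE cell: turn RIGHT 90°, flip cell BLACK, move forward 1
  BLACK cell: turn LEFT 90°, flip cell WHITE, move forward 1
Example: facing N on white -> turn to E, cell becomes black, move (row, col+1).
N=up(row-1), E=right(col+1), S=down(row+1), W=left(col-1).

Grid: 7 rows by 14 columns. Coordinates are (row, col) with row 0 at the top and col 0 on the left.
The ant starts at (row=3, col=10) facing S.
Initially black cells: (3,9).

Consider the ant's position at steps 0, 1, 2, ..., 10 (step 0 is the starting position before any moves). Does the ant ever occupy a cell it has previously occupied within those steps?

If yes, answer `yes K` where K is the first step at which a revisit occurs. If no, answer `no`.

Answer: yes 5

Derivation:
Step 1: on WHITE (3,10): turn R to W, flip to black, move to (3,9). |black|=2 — new cell
Step 2: on BLACK (3,9): turn L to S, flip to white, move to (4,9). |black|=1 — new cell
Step 3: on WHITE (4,9): turn R to W, flip to black, move to (4,8). |black|=2 — new cell
Step 4: on WHITE (4,8): turn R to N, flip to black, move to (3,8). |black|=3 — new cell
Step 5: on WHITE (3,8): turn R to E, flip to black, move to (3,9). |black|=4 — REVISIT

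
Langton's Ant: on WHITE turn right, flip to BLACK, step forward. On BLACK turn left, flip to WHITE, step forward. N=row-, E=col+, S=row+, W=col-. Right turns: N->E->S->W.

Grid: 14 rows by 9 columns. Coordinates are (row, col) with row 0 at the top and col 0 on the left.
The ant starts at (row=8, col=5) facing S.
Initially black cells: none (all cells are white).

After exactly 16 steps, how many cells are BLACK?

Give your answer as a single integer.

Answer: 8

Derivation:
Step 1: on WHITE (8,5): turn R to W, flip to black, move to (8,4). |black|=1
Step 2: on WHITE (8,4): turn R to N, flip to black, move to (7,4). |black|=2
Step 3: on WHITE (7,4): turn R to E, flip to black, move to (7,5). |black|=3
Step 4: on WHITE (7,5): turn R to S, flip to black, move to (8,5). |black|=4
Step 5: on BLACK (8,5): turn L to E, flip to white, move to (8,6). |black|=3
Step 6: on WHITE (8,6): turn R to S, flip to black, move to (9,6). |black|=4
Step 7: on WHITE (9,6): turn R to W, flip to black, move to (9,5). |black|=5
Step 8: on WHITE (9,5): turn R to N, flip to black, move to (8,5). |black|=6
Step 9: on WHITE (8,5): turn R to E, flip to black, move to (8,6). |black|=7
Step 10: on BLACK (8,6): turn L to N, flip to white, move to (7,6). |black|=6
Step 11: on WHITE (7,6): turn R to E, flip to black, move to (7,7). |black|=7
Step 12: on WHITE (7,7): turn R to S, flip to black, move to (8,7). |black|=8
Step 13: on WHITE (8,7): turn R to W, flip to black, move to (8,6). |black|=9
Step 14: on WHITE (8,6): turn R to N, flip to black, move to (7,6). |black|=10
Step 15: on BLACK (7,6): turn L to W, flip to white, move to (7,5). |black|=9
Step 16: on BLACK (7,5): turn L to S, flip to white, move to (8,5). |black|=8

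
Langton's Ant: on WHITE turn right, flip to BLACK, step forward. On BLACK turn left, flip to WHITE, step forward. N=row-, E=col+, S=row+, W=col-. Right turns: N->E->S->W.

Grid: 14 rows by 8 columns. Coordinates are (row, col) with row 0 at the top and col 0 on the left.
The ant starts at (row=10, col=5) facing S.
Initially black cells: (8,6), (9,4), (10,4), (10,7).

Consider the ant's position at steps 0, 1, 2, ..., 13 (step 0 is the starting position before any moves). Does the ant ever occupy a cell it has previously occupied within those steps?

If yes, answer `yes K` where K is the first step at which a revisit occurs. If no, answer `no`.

Answer: yes 5

Derivation:
Step 1: on WHITE (10,5): turn R to W, flip to black, move to (10,4). |black|=5 — new cell
Step 2: on BLACK (10,4): turn L to S, flip to white, move to (11,4). |black|=4 — new cell
Step 3: on WHITE (11,4): turn R to W, flip to black, move to (11,3). |black|=5 — new cell
Step 4: on WHITE (11,3): turn R to N, flip to black, move to (10,3). |black|=6 — new cell
Step 5: on WHITE (10,3): turn R to E, flip to black, move to (10,4). |black|=7 — REVISIT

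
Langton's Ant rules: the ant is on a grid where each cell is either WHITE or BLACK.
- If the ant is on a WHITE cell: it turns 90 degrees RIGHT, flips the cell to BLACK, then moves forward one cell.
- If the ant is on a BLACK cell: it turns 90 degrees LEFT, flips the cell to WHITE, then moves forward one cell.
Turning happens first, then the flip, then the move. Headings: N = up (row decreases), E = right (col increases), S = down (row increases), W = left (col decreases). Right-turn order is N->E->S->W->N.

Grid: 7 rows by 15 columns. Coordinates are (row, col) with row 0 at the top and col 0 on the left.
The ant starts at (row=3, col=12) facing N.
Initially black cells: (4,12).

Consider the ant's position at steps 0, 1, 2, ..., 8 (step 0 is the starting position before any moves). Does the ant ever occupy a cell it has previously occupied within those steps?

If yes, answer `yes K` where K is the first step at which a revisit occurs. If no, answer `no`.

Answer: yes 7

Derivation:
Step 1: on WHITE (3,12): turn R to E, flip to black, move to (3,13). |black|=2 — new cell
Step 2: on WHITE (3,13): turn R to S, flip to black, move to (4,13). |black|=3 — new cell
Step 3: on WHITE (4,13): turn R to W, flip to black, move to (4,12). |black|=4 — new cell
Step 4: on BLACK (4,12): turn L to S, flip to white, move to (5,12). |black|=3 — new cell
Step 5: on WHITE (5,12): turn R to W, flip to black, move to (5,11). |black|=4 — new cell
Step 6: on WHITE (5,11): turn R to N, flip to black, move to (4,11). |black|=5 — new cell
Step 7: on WHITE (4,11): turn R to E, flip to black, move to (4,12). |black|=6 — REVISIT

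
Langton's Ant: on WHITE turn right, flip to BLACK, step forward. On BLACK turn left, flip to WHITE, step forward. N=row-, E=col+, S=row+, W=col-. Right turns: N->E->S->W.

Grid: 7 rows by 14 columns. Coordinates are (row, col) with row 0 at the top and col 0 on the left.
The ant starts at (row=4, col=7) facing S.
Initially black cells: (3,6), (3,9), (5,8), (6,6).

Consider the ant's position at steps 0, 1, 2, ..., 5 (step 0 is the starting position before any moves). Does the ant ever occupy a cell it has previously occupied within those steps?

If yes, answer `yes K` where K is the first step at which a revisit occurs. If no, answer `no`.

Step 1: on WHITE (4,7): turn R to W, flip to black, move to (4,6). |black|=5 — new cell
Step 2: on WHITE (4,6): turn R to N, flip to black, move to (3,6). |black|=6 — new cell
Step 3: on BLACK (3,6): turn L to W, flip to white, move to (3,5). |black|=5 — new cell
Step 4: on WHITE (3,5): turn R to N, flip to black, move to (2,5). |black|=6 — new cell
Step 5: on WHITE (2,5): turn R to E, flip to black, move to (2,6). |black|=7 — new cell
No revisit within 5 steps.

Answer: no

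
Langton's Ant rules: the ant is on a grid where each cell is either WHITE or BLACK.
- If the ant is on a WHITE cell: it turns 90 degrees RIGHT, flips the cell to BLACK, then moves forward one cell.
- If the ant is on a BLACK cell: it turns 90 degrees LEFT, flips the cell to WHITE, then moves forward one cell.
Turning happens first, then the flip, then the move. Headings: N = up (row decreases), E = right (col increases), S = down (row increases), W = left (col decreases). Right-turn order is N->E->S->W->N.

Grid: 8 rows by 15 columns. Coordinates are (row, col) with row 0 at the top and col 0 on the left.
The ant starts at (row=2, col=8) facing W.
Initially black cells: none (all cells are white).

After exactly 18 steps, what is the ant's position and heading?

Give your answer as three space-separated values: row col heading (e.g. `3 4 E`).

Step 1: on WHITE (2,8): turn R to N, flip to black, move to (1,8). |black|=1
Step 2: on WHITE (1,8): turn R to E, flip to black, move to (1,9). |black|=2
Step 3: on WHITE (1,9): turn R to S, flip to black, move to (2,9). |black|=3
Step 4: on WHITE (2,9): turn R to W, flip to black, move to (2,8). |black|=4
Step 5: on BLACK (2,8): turn L to S, flip to white, move to (3,8). |black|=3
Step 6: on WHITE (3,8): turn R to W, flip to black, move to (3,7). |black|=4
Step 7: on WHITE (3,7): turn R to N, flip to black, move to (2,7). |black|=5
Step 8: on WHITE (2,7): turn R to E, flip to black, move to (2,8). |black|=6
Step 9: on WHITE (2,8): turn R to S, flip to black, move to (3,8). |black|=7
Step 10: on BLACK (3,8): turn L to E, flip to white, move to (3,9). |black|=6
Step 11: on WHITE (3,9): turn R to S, flip to black, move to (4,9). |black|=7
Step 12: on WHITE (4,9): turn R to W, flip to black, move to (4,8). |black|=8
Step 13: on WHITE (4,8): turn R to N, flip to black, move to (3,8). |black|=9
Step 14: on WHITE (3,8): turn R to E, flip to black, move to (3,9). |black|=10
Step 15: on BLACK (3,9): turn L to N, flip to white, move to (2,9). |black|=9
Step 16: on BLACK (2,9): turn L to W, flip to white, move to (2,8). |black|=8
Step 17: on BLACK (2,8): turn L to S, flip to white, move to (3,8). |black|=7
Step 18: on BLACK (3,8): turn L to E, flip to white, move to (3,9). |black|=6

Answer: 3 9 E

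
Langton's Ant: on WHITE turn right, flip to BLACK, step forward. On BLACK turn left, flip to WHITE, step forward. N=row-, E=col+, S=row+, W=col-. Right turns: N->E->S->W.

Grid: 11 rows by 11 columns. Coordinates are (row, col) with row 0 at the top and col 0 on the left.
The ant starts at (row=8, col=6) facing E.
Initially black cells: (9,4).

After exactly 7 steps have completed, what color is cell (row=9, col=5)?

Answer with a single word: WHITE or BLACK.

Step 1: on WHITE (8,6): turn R to S, flip to black, move to (9,6). |black|=2
Step 2: on WHITE (9,6): turn R to W, flip to black, move to (9,5). |black|=3
Step 3: on WHITE (9,5): turn R to N, flip to black, move to (8,5). |black|=4
Step 4: on WHITE (8,5): turn R to E, flip to black, move to (8,6). |black|=5
Step 5: on BLACK (8,6): turn L to N, flip to white, move to (7,6). |black|=4
Step 6: on WHITE (7,6): turn R to E, flip to black, move to (7,7). |black|=5
Step 7: on WHITE (7,7): turn R to S, flip to black, move to (8,7). |black|=6

Answer: BLACK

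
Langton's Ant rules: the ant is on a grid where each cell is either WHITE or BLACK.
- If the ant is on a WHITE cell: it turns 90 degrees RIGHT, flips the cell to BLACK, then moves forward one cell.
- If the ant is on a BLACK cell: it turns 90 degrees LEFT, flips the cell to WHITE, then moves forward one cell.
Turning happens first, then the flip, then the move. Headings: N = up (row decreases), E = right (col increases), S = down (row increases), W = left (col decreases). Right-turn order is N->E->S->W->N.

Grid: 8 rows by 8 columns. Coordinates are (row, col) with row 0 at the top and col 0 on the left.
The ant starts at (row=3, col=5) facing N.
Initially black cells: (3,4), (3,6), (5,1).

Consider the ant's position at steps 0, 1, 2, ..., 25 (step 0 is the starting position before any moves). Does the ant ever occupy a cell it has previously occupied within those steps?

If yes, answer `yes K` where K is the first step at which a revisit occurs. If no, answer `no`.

Step 1: on WHITE (3,5): turn R to E, flip to black, move to (3,6). |black|=4 — new cell
Step 2: on BLACK (3,6): turn L to N, flip to white, move to (2,6). |black|=3 — new cell
Step 3: on WHITE (2,6): turn R to E, flip to black, move to (2,7). |black|=4 — new cell
Step 4: on WHITE (2,7): turn R to S, flip to black, move to (3,7). |black|=5 — new cell
Step 5: on WHITE (3,7): turn R to W, flip to black, move to (3,6). |black|=6 — REVISIT

Answer: yes 5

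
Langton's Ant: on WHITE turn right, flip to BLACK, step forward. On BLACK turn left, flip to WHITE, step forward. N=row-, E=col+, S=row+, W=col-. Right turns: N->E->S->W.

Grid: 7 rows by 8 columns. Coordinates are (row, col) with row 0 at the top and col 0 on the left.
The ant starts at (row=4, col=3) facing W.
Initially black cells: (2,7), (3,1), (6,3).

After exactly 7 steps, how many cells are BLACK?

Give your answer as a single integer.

Step 1: on WHITE (4,3): turn R to N, flip to black, move to (3,3). |black|=4
Step 2: on WHITE (3,3): turn R to E, flip to black, move to (3,4). |black|=5
Step 3: on WHITE (3,4): turn R to S, flip to black, move to (4,4). |black|=6
Step 4: on WHITE (4,4): turn R to W, flip to black, move to (4,3). |black|=7
Step 5: on BLACK (4,3): turn L to S, flip to white, move to (5,3). |black|=6
Step 6: on WHITE (5,3): turn R to W, flip to black, move to (5,2). |black|=7
Step 7: on WHITE (5,2): turn R to N, flip to black, move to (4,2). |black|=8

Answer: 8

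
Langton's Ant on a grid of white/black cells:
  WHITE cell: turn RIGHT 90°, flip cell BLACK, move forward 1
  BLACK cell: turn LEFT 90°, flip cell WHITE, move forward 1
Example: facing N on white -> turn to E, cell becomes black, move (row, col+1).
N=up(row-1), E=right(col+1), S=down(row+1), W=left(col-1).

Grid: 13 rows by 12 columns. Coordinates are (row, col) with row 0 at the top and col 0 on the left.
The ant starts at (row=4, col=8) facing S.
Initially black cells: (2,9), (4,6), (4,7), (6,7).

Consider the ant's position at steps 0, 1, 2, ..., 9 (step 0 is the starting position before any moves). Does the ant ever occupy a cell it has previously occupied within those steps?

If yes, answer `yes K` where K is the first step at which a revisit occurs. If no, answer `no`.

Answer: yes 8

Derivation:
Step 1: on WHITE (4,8): turn R to W, flip to black, move to (4,7). |black|=5 — new cell
Step 2: on BLACK (4,7): turn L to S, flip to white, move to (5,7). |black|=4 — new cell
Step 3: on WHITE (5,7): turn R to W, flip to black, move to (5,6). |black|=5 — new cell
Step 4: on WHITE (5,6): turn R to N, flip to black, move to (4,6). |black|=6 — new cell
Step 5: on BLACK (4,6): turn L to W, flip to white, move to (4,5). |black|=5 — new cell
Step 6: on WHITE (4,5): turn R to N, flip to black, move to (3,5). |black|=6 — new cell
Step 7: on WHITE (3,5): turn R to E, flip to black, move to (3,6). |black|=7 — new cell
Step 8: on WHITE (3,6): turn R to S, flip to black, move to (4,6). |black|=8 — REVISIT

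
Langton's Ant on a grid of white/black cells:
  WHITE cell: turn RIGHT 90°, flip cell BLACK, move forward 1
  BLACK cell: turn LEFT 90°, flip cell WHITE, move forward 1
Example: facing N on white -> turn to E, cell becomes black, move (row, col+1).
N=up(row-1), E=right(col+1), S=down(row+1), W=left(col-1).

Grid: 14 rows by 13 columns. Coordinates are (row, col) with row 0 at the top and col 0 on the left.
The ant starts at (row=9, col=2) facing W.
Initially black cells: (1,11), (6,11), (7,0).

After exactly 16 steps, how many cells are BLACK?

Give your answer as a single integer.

Answer: 11

Derivation:
Step 1: on WHITE (9,2): turn R to N, flip to black, move to (8,2). |black|=4
Step 2: on WHITE (8,2): turn R to E, flip to black, move to (8,3). |black|=5
Step 3: on WHITE (8,3): turn R to S, flip to black, move to (9,3). |black|=6
Step 4: on WHITE (9,3): turn R to W, flip to black, move to (9,2). |black|=7
Step 5: on BLACK (9,2): turn L to S, flip to white, move to (10,2). |black|=6
Step 6: on WHITE (10,2): turn R to W, flip to black, move to (10,1). |black|=7
Step 7: on WHITE (10,1): turn R to N, flip to black, move to (9,1). |black|=8
Step 8: on WHITE (9,1): turn R to E, flip to black, move to (9,2). |black|=9
Step 9: on WHITE (9,2): turn R to S, flip to black, move to (10,2). |black|=10
Step 10: on BLACK (10,2): turn L to E, flip to white, move to (10,3). |black|=9
Step 11: on WHITE (10,3): turn R to S, flip to black, move to (11,3). |black|=10
Step 12: on WHITE (11,3): turn R to W, flip to black, move to (11,2). |black|=11
Step 13: on WHITE (11,2): turn R to N, flip to black, move to (10,2). |black|=12
Step 14: on WHITE (10,2): turn R to E, flip to black, move to (10,3). |black|=13
Step 15: on BLACK (10,3): turn L to N, flip to white, move to (9,3). |black|=12
Step 16: on BLACK (9,3): turn L to W, flip to white, move to (9,2). |black|=11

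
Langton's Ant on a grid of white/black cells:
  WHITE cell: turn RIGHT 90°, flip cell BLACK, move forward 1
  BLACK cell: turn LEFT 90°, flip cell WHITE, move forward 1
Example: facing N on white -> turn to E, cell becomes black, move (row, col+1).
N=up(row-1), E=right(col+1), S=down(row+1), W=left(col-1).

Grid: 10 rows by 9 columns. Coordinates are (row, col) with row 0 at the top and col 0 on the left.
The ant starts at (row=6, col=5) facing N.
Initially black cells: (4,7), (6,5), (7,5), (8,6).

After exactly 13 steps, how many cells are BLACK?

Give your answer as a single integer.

Step 1: on BLACK (6,5): turn L to W, flip to white, move to (6,4). |black|=3
Step 2: on WHITE (6,4): turn R to N, flip to black, move to (5,4). |black|=4
Step 3: on WHITE (5,4): turn R to E, flip to black, move to (5,5). |black|=5
Step 4: on WHITE (5,5): turn R to S, flip to black, move to (6,5). |black|=6
Step 5: on WHITE (6,5): turn R to W, flip to black, move to (6,4). |black|=7
Step 6: on BLACK (6,4): turn L to S, flip to white, move to (7,4). |black|=6
Step 7: on WHITE (7,4): turn R to W, flip to black, move to (7,3). |black|=7
Step 8: on WHITE (7,3): turn R to N, flip to black, move to (6,3). |black|=8
Step 9: on WHITE (6,3): turn R to E, flip to black, move to (6,4). |black|=9
Step 10: on WHITE (6,4): turn R to S, flip to black, move to (7,4). |black|=10
Step 11: on BLACK (7,4): turn L to E, flip to white, move to (7,5). |black|=9
Step 12: on BLACK (7,5): turn L to N, flip to white, move to (6,5). |black|=8
Step 13: on BLACK (6,5): turn L to W, flip to white, move to (6,4). |black|=7

Answer: 7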